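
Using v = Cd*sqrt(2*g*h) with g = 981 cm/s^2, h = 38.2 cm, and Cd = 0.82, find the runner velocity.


Formula: v = Cd * sqrt(2 * g * h)  (Torricelli with discharge coefficient)
2*g*h = 2 * 981 * 38.2 = 74948.4 cm^2/s^2
sqrt(74948.4) = 273.76705 cm/s
v = 0.82 * 273.76705 = 224.4890 cm/s

224.4890 cm/s


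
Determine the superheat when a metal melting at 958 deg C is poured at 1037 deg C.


Formula: Superheat = T_pour - T_melt
Superheat = 1037 - 958 = 79 deg C

79 deg C


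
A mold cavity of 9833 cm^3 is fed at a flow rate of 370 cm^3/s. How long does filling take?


Formula: t_fill = V_mold / Q_flow
t = 9833 cm^3 / 370 cm^3/s = 26.5757 s

Answer: 26.5757 s


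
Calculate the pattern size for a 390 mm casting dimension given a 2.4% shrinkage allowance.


Formula: L_pattern = L_casting * (1 + shrinkage_rate/100)
Shrinkage factor = 1 + 2.4/100 = 1.024
L_pattern = 390 mm * 1.024 = 399.3600 mm

399.3600 mm


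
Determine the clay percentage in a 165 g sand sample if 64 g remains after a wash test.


Formula: Clay% = (W_total - W_washed) / W_total * 100
Clay mass = 165 - 64 = 101 g
Clay% = 101 / 165 * 100 = 61.2121%

61.2121%


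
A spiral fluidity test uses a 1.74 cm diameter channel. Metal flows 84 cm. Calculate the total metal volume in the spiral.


Formula: V = pi * (d/2)^2 * L  (cylinder volume)
Radius = 1.74/2 = 0.87 cm
V = pi * 0.87^2 * 84 = 199.7412 cm^3

Answer: 199.7412 cm^3


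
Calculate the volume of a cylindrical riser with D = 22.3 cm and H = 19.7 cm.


Formula: V = pi * (D/2)^2 * H  (cylinder volume)
Radius = D/2 = 22.3/2 = 11.15 cm
V = pi * 11.15^2 * 19.7 = 7694.2419 cm^3

Answer: 7694.2419 cm^3


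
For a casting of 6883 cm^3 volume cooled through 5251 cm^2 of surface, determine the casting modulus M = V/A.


Formula: Casting Modulus M = V / A
M = 6883 cm^3 / 5251 cm^2 = 1.3108 cm

1.3108 cm


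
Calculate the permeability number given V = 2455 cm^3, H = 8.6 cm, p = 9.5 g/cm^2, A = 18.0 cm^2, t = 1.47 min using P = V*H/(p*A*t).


Formula: Permeability Number P = (V * H) / (p * A * t)
Numerator: V * H = 2455 * 8.6 = 21113.0
Denominator: p * A * t = 9.5 * 18.0 * 1.47 = 251.37
P = 21113.0 / 251.37 = 83.9917

Answer: 83.9917


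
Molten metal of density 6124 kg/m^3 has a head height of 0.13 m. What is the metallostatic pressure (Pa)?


Formula: P = rho * g * h
rho * g = 6124 * 9.81 = 60076.44 N/m^3
P = 60076.44 * 0.13 = 7809.9372 Pa

7809.9372 Pa


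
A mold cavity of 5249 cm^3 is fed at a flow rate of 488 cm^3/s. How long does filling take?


Formula: t_fill = V_mold / Q_flow
t = 5249 cm^3 / 488 cm^3/s = 10.7561 s


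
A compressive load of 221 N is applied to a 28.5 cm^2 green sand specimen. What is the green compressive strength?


Formula: Compressive Strength = Force / Area
Strength = 221 N / 28.5 cm^2 = 7.7544 N/cm^2

Final answer: 7.7544 N/cm^2


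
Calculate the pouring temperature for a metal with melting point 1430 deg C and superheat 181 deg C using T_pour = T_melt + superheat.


Formula: T_pour = T_melt + Superheat
T_pour = 1430 + 181 = 1611 deg C

Final answer: 1611 deg C


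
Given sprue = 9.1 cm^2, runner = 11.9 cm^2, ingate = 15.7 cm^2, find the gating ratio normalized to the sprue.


Sprue:Runner:Ingate = 1 : 11.9/9.1 : 15.7/9.1 = 1:1.31:1.73


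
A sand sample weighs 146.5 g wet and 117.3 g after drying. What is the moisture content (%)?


Formula: MC = (W_wet - W_dry) / W_wet * 100
Water mass = 146.5 - 117.3 = 29.2 g
MC = 29.2 / 146.5 * 100 = 19.9317%


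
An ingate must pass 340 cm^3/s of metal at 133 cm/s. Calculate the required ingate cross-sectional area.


Formula: A_ingate = Q / v  (continuity equation)
A = 340 cm^3/s / 133 cm/s = 2.5564 cm^2

Answer: 2.5564 cm^2


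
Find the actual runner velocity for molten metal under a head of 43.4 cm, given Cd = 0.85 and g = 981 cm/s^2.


Formula: v = Cd * sqrt(2 * g * h)  (Torricelli with discharge coefficient)
2*g*h = 2 * 981 * 43.4 = 85150.8 cm^2/s^2
sqrt(85150.8) = 291.80610 cm/s
v = 0.85 * 291.80610 = 248.0352 cm/s

248.0352 cm/s


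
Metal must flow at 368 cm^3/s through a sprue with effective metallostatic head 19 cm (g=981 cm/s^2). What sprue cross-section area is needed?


Formula: v = sqrt(2*g*h), A = Q/v
Velocity: v = sqrt(2 * 981 * 19) = sqrt(37278) = 193.0751 cm/s
Sprue area: A = Q / v = 368 / 193.0751 = 1.9060 cm^2

1.9060 cm^2


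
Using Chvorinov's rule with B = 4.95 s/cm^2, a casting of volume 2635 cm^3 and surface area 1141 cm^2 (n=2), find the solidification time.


Formula: t_s = B * (V/A)^n  (Chvorinov's rule, n=2)
Modulus M = V/A = 2635/1141 = 2.309378 cm
M^2 = 2.309378^2 = 5.333227 cm^2
t_s = 4.95 * 5.333227 = 26.3995 s

Answer: 26.3995 s


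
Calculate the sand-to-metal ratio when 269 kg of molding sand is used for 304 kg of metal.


Formula: Sand-to-Metal Ratio = W_sand / W_metal
Ratio = 269 kg / 304 kg = 0.8849

Answer: 0.8849


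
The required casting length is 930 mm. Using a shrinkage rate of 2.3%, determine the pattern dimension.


Formula: L_pattern = L_casting * (1 + shrinkage_rate/100)
Shrinkage factor = 1 + 2.3/100 = 1.023
L_pattern = 930 mm * 1.023 = 951.3900 mm


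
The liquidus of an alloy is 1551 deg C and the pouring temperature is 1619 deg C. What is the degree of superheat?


Formula: Superheat = T_pour - T_melt
Superheat = 1619 - 1551 = 68 deg C


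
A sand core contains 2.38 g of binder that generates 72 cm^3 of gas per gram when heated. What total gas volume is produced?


Formula: V_gas = W_binder * gas_evolution_rate
V = 2.38 g * 72 cm^3/g = 171.3600 cm^3


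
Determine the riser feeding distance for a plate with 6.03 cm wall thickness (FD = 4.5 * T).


Formula: FD = 4.5 * T  (riser feeding-distance rule)
FD = 4.5 * 6.03 cm = 27.1350 cm

Final answer: 27.1350 cm


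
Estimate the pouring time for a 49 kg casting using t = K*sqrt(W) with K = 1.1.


Formula: t = K * sqrt(W)
sqrt(W) = sqrt(49) = 7.00000
t = 1.1 * 7.00000 = 7.7000 s

Answer: 7.7000 s


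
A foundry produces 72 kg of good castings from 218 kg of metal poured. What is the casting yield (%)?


Formula: Casting Yield = (W_good / W_total) * 100
Yield = (72 kg / 218 kg) * 100 = 33.0275%

Final answer: 33.0275%


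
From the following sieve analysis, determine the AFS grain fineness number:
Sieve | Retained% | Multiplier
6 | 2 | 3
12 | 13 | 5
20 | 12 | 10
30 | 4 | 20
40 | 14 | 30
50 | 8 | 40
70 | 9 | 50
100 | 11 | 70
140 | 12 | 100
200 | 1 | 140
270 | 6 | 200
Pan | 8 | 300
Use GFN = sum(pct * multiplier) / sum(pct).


Formula: GFN = sum(pct * multiplier) / sum(pct)
sum(pct * multiplier) = 7171
sum(pct) = 100
GFN = 7171 / 100 = 71.71

Final answer: 71.71


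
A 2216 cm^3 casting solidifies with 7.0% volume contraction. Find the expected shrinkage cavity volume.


Formula: V_shrink = V_casting * shrinkage_pct / 100
V_shrink = 2216 cm^3 * 7.0 / 100 = 155.1200 cm^3

Final answer: 155.1200 cm^3


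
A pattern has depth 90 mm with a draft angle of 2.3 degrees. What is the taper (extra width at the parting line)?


Formula: taper = depth * tan(draft_angle)
tan(2.3 deg) = 0.0401641
taper = 90 mm * 0.0401641 = 3.6148 mm

Final answer: 3.6148 mm


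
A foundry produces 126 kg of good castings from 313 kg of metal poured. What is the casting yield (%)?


Formula: Casting Yield = (W_good / W_total) * 100
Yield = (126 kg / 313 kg) * 100 = 40.2556%

Answer: 40.2556%


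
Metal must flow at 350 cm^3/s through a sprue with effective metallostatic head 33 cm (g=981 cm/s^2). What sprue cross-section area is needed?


Formula: v = sqrt(2*g*h), A = Q/v
Velocity: v = sqrt(2 * 981 * 33) = sqrt(64746) = 254.4524 cm/s
Sprue area: A = Q / v = 350 / 254.4524 = 1.3755 cm^2


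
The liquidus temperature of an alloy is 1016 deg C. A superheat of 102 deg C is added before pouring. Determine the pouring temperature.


Formula: T_pour = T_melt + Superheat
T_pour = 1016 + 102 = 1118 deg C


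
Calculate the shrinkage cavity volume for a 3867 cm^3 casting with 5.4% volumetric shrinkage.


Formula: V_shrink = V_casting * shrinkage_pct / 100
V_shrink = 3867 cm^3 * 5.4 / 100 = 208.8180 cm^3

208.8180 cm^3


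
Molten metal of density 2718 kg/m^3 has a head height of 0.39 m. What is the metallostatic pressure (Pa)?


Formula: P = rho * g * h
rho * g = 2718 * 9.81 = 26663.58 N/m^3
P = 26663.58 * 0.39 = 10398.7962 Pa

Final answer: 10398.7962 Pa


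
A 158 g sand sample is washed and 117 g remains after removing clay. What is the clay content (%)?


Formula: Clay% = (W_total - W_washed) / W_total * 100
Clay mass = 158 - 117 = 41 g
Clay% = 41 / 158 * 100 = 25.9494%

Answer: 25.9494%


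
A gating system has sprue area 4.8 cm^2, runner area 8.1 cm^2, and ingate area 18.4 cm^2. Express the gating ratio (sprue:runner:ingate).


Sprue:Runner:Ingate = 1 : 8.1/4.8 : 18.4/4.8 = 1:1.69:3.83

Answer: 1:1.69:3.83


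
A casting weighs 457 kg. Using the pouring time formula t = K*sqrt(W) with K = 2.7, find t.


Formula: t = K * sqrt(W)
sqrt(W) = sqrt(457) = 21.37756
t = 2.7 * 21.37756 = 57.7194 s

Answer: 57.7194 s


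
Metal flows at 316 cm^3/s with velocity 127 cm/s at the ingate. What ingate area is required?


Formula: A_ingate = Q / v  (continuity equation)
A = 316 cm^3/s / 127 cm/s = 2.4882 cm^2

Answer: 2.4882 cm^2


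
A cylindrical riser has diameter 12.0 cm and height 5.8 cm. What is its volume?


Formula: V = pi * (D/2)^2 * H  (cylinder volume)
Radius = D/2 = 12.0/2 = 6.0 cm
V = pi * 6.0^2 * 5.8 = 655.9645 cm^3

Answer: 655.9645 cm^3


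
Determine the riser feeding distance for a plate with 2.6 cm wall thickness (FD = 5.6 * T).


Formula: FD = 5.6 * T  (riser feeding-distance rule)
FD = 5.6 * 2.6 cm = 14.5600 cm


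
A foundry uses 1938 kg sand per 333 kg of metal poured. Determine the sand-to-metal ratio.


Formula: Sand-to-Metal Ratio = W_sand / W_metal
Ratio = 1938 kg / 333 kg = 5.8198

5.8198


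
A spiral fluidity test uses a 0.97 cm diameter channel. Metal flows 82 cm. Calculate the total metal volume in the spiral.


Formula: V = pi * (d/2)^2 * L  (cylinder volume)
Radius = 0.97/2 = 0.485 cm
V = pi * 0.485^2 * 82 = 60.5965 cm^3

Final answer: 60.5965 cm^3


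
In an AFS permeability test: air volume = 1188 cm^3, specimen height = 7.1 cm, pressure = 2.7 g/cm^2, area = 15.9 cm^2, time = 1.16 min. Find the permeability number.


Formula: Permeability Number P = (V * H) / (p * A * t)
Numerator: V * H = 1188 * 7.1 = 8434.8
Denominator: p * A * t = 2.7 * 15.9 * 1.16 = 49.7988
P = 8434.8 / 49.7988 = 169.3776


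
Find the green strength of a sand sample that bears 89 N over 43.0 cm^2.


Formula: Compressive Strength = Force / Area
Strength = 89 N / 43.0 cm^2 = 2.0698 N/cm^2


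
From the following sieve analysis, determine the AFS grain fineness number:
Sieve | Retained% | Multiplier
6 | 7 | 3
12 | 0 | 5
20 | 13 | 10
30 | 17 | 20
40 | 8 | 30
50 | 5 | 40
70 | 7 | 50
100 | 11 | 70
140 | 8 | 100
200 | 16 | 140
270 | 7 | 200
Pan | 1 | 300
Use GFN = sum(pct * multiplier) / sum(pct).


Formula: GFN = sum(pct * multiplier) / sum(pct)
sum(pct * multiplier) = 6791
sum(pct) = 100
GFN = 6791 / 100 = 67.91

Final answer: 67.91


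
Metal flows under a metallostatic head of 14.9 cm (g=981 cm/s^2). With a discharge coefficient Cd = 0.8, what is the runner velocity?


Formula: v = Cd * sqrt(2 * g * h)  (Torricelli with discharge coefficient)
2*g*h = 2 * 981 * 14.9 = 29233.8 cm^2/s^2
sqrt(29233.8) = 170.97895 cm/s
v = 0.8 * 170.97895 = 136.7832 cm/s


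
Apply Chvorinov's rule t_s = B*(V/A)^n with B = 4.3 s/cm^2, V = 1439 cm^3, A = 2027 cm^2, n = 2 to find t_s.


Formula: t_s = B * (V/A)^n  (Chvorinov's rule, n=2)
Modulus M = V/A = 1439/2027 = 0.709916 cm
M^2 = 0.709916^2 = 0.503981 cm^2
t_s = 4.3 * 0.503981 = 2.1671 s


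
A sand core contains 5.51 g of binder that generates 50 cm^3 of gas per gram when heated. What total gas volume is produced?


Formula: V_gas = W_binder * gas_evolution_rate
V = 5.51 g * 50 cm^3/g = 275.5000 cm^3

Answer: 275.5000 cm^3


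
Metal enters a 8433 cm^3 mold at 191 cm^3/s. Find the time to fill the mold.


Formula: t_fill = V_mold / Q_flow
t = 8433 cm^3 / 191 cm^3/s = 44.1518 s

Final answer: 44.1518 s


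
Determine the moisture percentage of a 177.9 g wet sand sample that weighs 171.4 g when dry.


Formula: MC = (W_wet - W_dry) / W_wet * 100
Water mass = 177.9 - 171.4 = 6.5 g
MC = 6.5 / 177.9 * 100 = 3.6537%


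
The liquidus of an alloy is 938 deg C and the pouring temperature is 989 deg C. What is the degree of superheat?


Formula: Superheat = T_pour - T_melt
Superheat = 989 - 938 = 51 deg C

Answer: 51 deg C


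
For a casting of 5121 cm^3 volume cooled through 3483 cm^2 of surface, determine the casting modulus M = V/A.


Formula: Casting Modulus M = V / A
M = 5121 cm^3 / 3483 cm^2 = 1.4703 cm


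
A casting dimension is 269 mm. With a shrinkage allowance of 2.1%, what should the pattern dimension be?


Formula: L_pattern = L_casting * (1 + shrinkage_rate/100)
Shrinkage factor = 1 + 2.1/100 = 1.021
L_pattern = 269 mm * 1.021 = 274.6490 mm

274.6490 mm


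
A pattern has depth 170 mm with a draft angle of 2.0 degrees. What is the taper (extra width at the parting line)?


Formula: taper = depth * tan(draft_angle)
tan(2.0 deg) = 0.0349208
taper = 170 mm * 0.0349208 = 5.9365 mm

Final answer: 5.9365 mm


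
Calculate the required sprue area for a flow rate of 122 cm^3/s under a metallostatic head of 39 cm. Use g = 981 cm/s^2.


Formula: v = sqrt(2*g*h), A = Q/v
Velocity: v = sqrt(2 * 981 * 39) = sqrt(76518) = 276.6189 cm/s
Sprue area: A = Q / v = 122 / 276.6189 = 0.4410 cm^2

Final answer: 0.4410 cm^2


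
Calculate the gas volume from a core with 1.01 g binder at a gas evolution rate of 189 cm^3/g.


Formula: V_gas = W_binder * gas_evolution_rate
V = 1.01 g * 189 cm^3/g = 190.8900 cm^3

Final answer: 190.8900 cm^3


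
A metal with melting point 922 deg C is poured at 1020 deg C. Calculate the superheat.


Formula: Superheat = T_pour - T_melt
Superheat = 1020 - 922 = 98 deg C

Answer: 98 deg C


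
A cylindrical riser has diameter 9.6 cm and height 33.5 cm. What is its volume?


Formula: V = pi * (D/2)^2 * H  (cylinder volume)
Radius = D/2 = 9.6/2 = 4.8 cm
V = pi * 4.8^2 * 33.5 = 2424.8069 cm^3

2424.8069 cm^3


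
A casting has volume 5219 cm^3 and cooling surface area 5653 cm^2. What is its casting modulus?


Formula: Casting Modulus M = V / A
M = 5219 cm^3 / 5653 cm^2 = 0.9232 cm

Final answer: 0.9232 cm


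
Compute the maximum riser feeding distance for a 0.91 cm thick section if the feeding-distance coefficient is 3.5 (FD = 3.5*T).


Formula: FD = 3.5 * T  (riser feeding-distance rule)
FD = 3.5 * 0.91 cm = 3.1850 cm

Final answer: 3.1850 cm


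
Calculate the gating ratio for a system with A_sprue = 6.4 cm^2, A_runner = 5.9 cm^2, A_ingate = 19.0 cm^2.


Sprue:Runner:Ingate = 1 : 5.9/6.4 : 19.0/6.4 = 1:0.92:2.97

Final answer: 1:0.92:2.97


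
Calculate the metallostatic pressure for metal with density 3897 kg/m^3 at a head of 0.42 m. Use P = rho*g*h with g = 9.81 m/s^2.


Formula: P = rho * g * h
rho * g = 3897 * 9.81 = 38229.57 N/m^3
P = 38229.57 * 0.42 = 16056.4194 Pa

Final answer: 16056.4194 Pa


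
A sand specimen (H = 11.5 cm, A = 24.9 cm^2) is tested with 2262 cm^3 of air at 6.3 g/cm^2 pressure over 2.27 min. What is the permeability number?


Formula: Permeability Number P = (V * H) / (p * A * t)
Numerator: V * H = 2262 * 11.5 = 26013.0
Denominator: p * A * t = 6.3 * 24.9 * 2.27 = 356.0949
P = 26013.0 / 356.0949 = 73.0508

Answer: 73.0508


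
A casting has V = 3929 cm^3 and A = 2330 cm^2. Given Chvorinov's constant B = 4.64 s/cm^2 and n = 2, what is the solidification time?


Formula: t_s = B * (V/A)^n  (Chvorinov's rule, n=2)
Modulus M = V/A = 3929/2330 = 1.686266 cm
M^2 = 1.686266^2 = 2.843493 cm^2
t_s = 4.64 * 2.843493 = 13.1938 s


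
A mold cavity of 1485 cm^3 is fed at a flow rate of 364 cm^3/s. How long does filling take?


Formula: t_fill = V_mold / Q_flow
t = 1485 cm^3 / 364 cm^3/s = 4.0797 s

Final answer: 4.0797 s


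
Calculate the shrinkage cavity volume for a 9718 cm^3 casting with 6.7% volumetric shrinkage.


Formula: V_shrink = V_casting * shrinkage_pct / 100
V_shrink = 9718 cm^3 * 6.7 / 100 = 651.1060 cm^3

651.1060 cm^3


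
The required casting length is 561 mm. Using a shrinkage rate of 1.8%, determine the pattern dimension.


Formula: L_pattern = L_casting * (1 + shrinkage_rate/100)
Shrinkage factor = 1 + 1.8/100 = 1.018
L_pattern = 561 mm * 1.018 = 571.0980 mm

Final answer: 571.0980 mm


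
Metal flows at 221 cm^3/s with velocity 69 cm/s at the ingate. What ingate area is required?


Formula: A_ingate = Q / v  (continuity equation)
A = 221 cm^3/s / 69 cm/s = 3.2029 cm^2


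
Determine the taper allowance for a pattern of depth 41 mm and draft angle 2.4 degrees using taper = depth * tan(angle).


Formula: taper = depth * tan(draft_angle)
tan(2.4 deg) = 0.0419124
taper = 41 mm * 0.0419124 = 1.7184 mm

1.7184 mm


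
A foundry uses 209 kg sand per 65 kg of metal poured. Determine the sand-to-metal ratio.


Formula: Sand-to-Metal Ratio = W_sand / W_metal
Ratio = 209 kg / 65 kg = 3.2154


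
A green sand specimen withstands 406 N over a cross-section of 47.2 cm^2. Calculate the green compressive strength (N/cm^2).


Formula: Compressive Strength = Force / Area
Strength = 406 N / 47.2 cm^2 = 8.6017 N/cm^2


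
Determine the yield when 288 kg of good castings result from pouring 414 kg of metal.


Formula: Casting Yield = (W_good / W_total) * 100
Yield = (288 kg / 414 kg) * 100 = 69.5652%

Answer: 69.5652%


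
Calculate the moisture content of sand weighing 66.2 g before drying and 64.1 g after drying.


Formula: MC = (W_wet - W_dry) / W_wet * 100
Water mass = 66.2 - 64.1 = 2.1 g
MC = 2.1 / 66.2 * 100 = 3.1722%

Final answer: 3.1722%


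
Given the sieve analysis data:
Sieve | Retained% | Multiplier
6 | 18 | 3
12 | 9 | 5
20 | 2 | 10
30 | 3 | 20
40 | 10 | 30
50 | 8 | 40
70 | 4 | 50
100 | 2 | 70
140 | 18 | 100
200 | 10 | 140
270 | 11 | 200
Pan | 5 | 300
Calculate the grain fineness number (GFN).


Formula: GFN = sum(pct * multiplier) / sum(pct)
sum(pct * multiplier) = 8039
sum(pct) = 100
GFN = 8039 / 100 = 80.39

Answer: 80.39


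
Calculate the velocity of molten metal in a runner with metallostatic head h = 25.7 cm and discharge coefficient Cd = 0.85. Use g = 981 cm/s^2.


Formula: v = Cd * sqrt(2 * g * h)  (Torricelli with discharge coefficient)
2*g*h = 2 * 981 * 25.7 = 50423.4 cm^2/s^2
sqrt(50423.4) = 224.55155 cm/s
v = 0.85 * 224.55155 = 190.8688 cm/s

Final answer: 190.8688 cm/s


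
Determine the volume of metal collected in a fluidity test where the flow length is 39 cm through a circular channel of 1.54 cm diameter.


Formula: V = pi * (d/2)^2 * L  (cylinder volume)
Radius = 1.54/2 = 0.77 cm
V = pi * 0.77^2 * 39 = 72.6434 cm^3

Answer: 72.6434 cm^3


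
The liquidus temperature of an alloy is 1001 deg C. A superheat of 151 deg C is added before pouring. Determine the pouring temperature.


Formula: T_pour = T_melt + Superheat
T_pour = 1001 + 151 = 1152 deg C


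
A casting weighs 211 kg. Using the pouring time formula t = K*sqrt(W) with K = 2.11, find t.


Formula: t = K * sqrt(W)
sqrt(W) = sqrt(211) = 14.52584
t = 2.11 * 14.52584 = 30.6495 s

Final answer: 30.6495 s


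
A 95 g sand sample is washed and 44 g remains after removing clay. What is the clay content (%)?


Formula: Clay% = (W_total - W_washed) / W_total * 100
Clay mass = 95 - 44 = 51 g
Clay% = 51 / 95 * 100 = 53.6842%

53.6842%


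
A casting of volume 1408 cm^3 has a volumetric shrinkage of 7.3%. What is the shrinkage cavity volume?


Formula: V_shrink = V_casting * shrinkage_pct / 100
V_shrink = 1408 cm^3 * 7.3 / 100 = 102.7840 cm^3


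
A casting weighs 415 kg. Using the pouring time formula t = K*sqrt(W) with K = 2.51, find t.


Formula: t = K * sqrt(W)
sqrt(W) = sqrt(415) = 20.37155
t = 2.51 * 20.37155 = 51.1326 s

51.1326 s


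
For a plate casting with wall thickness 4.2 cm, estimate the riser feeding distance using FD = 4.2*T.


Formula: FD = 4.2 * T  (riser feeding-distance rule)
FD = 4.2 * 4.2 cm = 17.6400 cm


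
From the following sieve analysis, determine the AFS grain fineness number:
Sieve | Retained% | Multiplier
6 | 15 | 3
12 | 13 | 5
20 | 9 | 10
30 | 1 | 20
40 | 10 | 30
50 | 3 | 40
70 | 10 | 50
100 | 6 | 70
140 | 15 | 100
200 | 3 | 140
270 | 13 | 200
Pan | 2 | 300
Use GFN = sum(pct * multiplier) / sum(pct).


Formula: GFN = sum(pct * multiplier) / sum(pct)
sum(pct * multiplier) = 6680
sum(pct) = 100
GFN = 6680 / 100 = 66.80

Answer: 66.80


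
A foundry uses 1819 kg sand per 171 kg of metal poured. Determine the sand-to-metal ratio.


Formula: Sand-to-Metal Ratio = W_sand / W_metal
Ratio = 1819 kg / 171 kg = 10.6374


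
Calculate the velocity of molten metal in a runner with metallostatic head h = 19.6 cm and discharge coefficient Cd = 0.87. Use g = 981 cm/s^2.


Formula: v = Cd * sqrt(2 * g * h)  (Torricelli with discharge coefficient)
2*g*h = 2 * 981 * 19.6 = 38455.2 cm^2/s^2
sqrt(38455.2) = 196.09997 cm/s
v = 0.87 * 196.09997 = 170.6070 cm/s

170.6070 cm/s


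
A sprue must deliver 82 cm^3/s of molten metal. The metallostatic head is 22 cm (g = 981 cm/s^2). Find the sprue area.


Formula: v = sqrt(2*g*h), A = Q/v
Velocity: v = sqrt(2 * 981 * 22) = sqrt(43164) = 207.7595 cm/s
Sprue area: A = Q / v = 82 / 207.7595 = 0.3947 cm^2


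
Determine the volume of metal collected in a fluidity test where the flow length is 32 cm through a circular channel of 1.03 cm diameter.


Formula: V = pi * (d/2)^2 * L  (cylinder volume)
Radius = 1.03/2 = 0.515 cm
V = pi * 0.515^2 * 32 = 26.6633 cm^3

Answer: 26.6633 cm^3


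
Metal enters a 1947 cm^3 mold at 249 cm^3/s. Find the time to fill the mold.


Formula: t_fill = V_mold / Q_flow
t = 1947 cm^3 / 249 cm^3/s = 7.8193 s

Final answer: 7.8193 s


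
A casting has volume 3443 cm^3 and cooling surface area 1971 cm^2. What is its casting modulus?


Formula: Casting Modulus M = V / A
M = 3443 cm^3 / 1971 cm^2 = 1.7468 cm

Final answer: 1.7468 cm


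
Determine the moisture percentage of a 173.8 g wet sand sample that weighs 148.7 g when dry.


Formula: MC = (W_wet - W_dry) / W_wet * 100
Water mass = 173.8 - 148.7 = 25.1 g
MC = 25.1 / 173.8 * 100 = 14.4419%

Final answer: 14.4419%


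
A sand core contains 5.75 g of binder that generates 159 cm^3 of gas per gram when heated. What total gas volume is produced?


Formula: V_gas = W_binder * gas_evolution_rate
V = 5.75 g * 159 cm^3/g = 914.2500 cm^3


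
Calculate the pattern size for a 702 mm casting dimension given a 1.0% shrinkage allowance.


Formula: L_pattern = L_casting * (1 + shrinkage_rate/100)
Shrinkage factor = 1 + 1.0/100 = 1.01
L_pattern = 702 mm * 1.01 = 709.0200 mm

Final answer: 709.0200 mm


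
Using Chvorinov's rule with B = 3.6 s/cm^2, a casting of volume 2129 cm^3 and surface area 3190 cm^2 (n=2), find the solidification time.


Formula: t_s = B * (V/A)^n  (Chvorinov's rule, n=2)
Modulus M = V/A = 2129/3190 = 0.667398 cm
M^2 = 0.667398^2 = 0.445420 cm^2
t_s = 3.6 * 0.445420 = 1.6035 s

1.6035 s


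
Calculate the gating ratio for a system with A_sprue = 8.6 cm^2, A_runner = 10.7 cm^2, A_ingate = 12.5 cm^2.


Sprue:Runner:Ingate = 1 : 10.7/8.6 : 12.5/8.6 = 1:1.24:1.45

Answer: 1:1.24:1.45


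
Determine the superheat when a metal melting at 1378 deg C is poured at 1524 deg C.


Formula: Superheat = T_pour - T_melt
Superheat = 1524 - 1378 = 146 deg C

146 deg C


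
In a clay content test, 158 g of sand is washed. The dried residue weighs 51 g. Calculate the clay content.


Formula: Clay% = (W_total - W_washed) / W_total * 100
Clay mass = 158 - 51 = 107 g
Clay% = 107 / 158 * 100 = 67.7215%


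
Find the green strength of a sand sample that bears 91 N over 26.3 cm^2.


Formula: Compressive Strength = Force / Area
Strength = 91 N / 26.3 cm^2 = 3.4601 N/cm^2


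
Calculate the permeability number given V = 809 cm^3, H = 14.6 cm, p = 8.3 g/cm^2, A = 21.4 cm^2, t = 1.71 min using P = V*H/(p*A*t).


Formula: Permeability Number P = (V * H) / (p * A * t)
Numerator: V * H = 809 * 14.6 = 11811.4
Denominator: p * A * t = 8.3 * 21.4 * 1.71 = 303.7302
P = 11811.4 / 303.7302 = 38.8878

38.8878


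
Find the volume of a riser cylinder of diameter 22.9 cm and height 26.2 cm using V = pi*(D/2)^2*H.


Formula: V = pi * (D/2)^2 * H  (cylinder volume)
Radius = D/2 = 22.9/2 = 11.45 cm
V = pi * 11.45^2 * 26.2 = 10791.0111 cm^3

Answer: 10791.0111 cm^3


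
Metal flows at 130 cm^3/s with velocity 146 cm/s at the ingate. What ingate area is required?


Formula: A_ingate = Q / v  (continuity equation)
A = 130 cm^3/s / 146 cm/s = 0.8904 cm^2

Answer: 0.8904 cm^2


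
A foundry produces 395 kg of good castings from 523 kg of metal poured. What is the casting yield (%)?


Formula: Casting Yield = (W_good / W_total) * 100
Yield = (395 kg / 523 kg) * 100 = 75.5258%

Final answer: 75.5258%


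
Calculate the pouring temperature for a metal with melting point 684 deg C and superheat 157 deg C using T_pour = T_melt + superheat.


Formula: T_pour = T_melt + Superheat
T_pour = 684 + 157 = 841 deg C

Final answer: 841 deg C


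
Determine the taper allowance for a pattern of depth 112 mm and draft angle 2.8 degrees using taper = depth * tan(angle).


Formula: taper = depth * tan(draft_angle)
tan(2.8 deg) = 0.0489082
taper = 112 mm * 0.0489082 = 5.4777 mm


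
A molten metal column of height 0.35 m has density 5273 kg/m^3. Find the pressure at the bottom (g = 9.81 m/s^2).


Formula: P = rho * g * h
rho * g = 5273 * 9.81 = 51728.13 N/m^3
P = 51728.13 * 0.35 = 18104.8455 Pa

Final answer: 18104.8455 Pa


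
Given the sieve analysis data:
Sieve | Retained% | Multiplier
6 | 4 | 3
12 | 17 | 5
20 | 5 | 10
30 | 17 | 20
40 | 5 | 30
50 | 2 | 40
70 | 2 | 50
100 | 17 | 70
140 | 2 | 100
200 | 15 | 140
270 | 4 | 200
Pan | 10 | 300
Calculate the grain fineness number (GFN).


Formula: GFN = sum(pct * multiplier) / sum(pct)
sum(pct * multiplier) = 8107
sum(pct) = 100
GFN = 8107 / 100 = 81.07

Final answer: 81.07


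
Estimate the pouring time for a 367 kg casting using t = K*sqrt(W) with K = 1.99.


Formula: t = K * sqrt(W)
sqrt(W) = sqrt(367) = 19.15724
t = 1.99 * 19.15724 = 38.1229 s


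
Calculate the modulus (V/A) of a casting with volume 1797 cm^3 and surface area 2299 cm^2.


Formula: Casting Modulus M = V / A
M = 1797 cm^3 / 2299 cm^2 = 0.7816 cm

Answer: 0.7816 cm


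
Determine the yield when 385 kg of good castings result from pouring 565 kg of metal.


Formula: Casting Yield = (W_good / W_total) * 100
Yield = (385 kg / 565 kg) * 100 = 68.1416%

Answer: 68.1416%


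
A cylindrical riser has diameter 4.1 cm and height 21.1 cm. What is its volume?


Formula: V = pi * (D/2)^2 * H  (cylinder volume)
Radius = D/2 = 4.1/2 = 2.05 cm
V = pi * 2.05^2 * 21.1 = 278.5737 cm^3


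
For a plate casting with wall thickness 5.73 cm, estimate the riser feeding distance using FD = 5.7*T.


Formula: FD = 5.7 * T  (riser feeding-distance rule)
FD = 5.7 * 5.73 cm = 32.6610 cm

Final answer: 32.6610 cm


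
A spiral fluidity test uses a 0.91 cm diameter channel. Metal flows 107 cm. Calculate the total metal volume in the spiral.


Formula: V = pi * (d/2)^2 * L  (cylinder volume)
Radius = 0.91/2 = 0.455 cm
V = pi * 0.455^2 * 107 = 69.5915 cm^3

Answer: 69.5915 cm^3


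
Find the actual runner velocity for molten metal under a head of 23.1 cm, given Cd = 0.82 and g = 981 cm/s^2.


Formula: v = Cd * sqrt(2 * g * h)  (Torricelli with discharge coefficient)
2*g*h = 2 * 981 * 23.1 = 45322.2 cm^2/s^2
sqrt(45322.2) = 212.89011 cm/s
v = 0.82 * 212.89011 = 174.5699 cm/s


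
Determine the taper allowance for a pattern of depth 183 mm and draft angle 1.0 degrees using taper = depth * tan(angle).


Formula: taper = depth * tan(draft_angle)
tan(1.0 deg) = 0.0174551
taper = 183 mm * 0.0174551 = 3.1943 mm

Final answer: 3.1943 mm


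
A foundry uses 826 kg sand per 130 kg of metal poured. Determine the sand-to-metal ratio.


Formula: Sand-to-Metal Ratio = W_sand / W_metal
Ratio = 826 kg / 130 kg = 6.3538


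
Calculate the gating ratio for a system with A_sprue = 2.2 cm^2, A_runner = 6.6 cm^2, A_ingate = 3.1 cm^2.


Sprue:Runner:Ingate = 1 : 6.6/2.2 : 3.1/2.2 = 1:3.00:1.41


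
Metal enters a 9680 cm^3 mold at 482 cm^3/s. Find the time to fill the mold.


Formula: t_fill = V_mold / Q_flow
t = 9680 cm^3 / 482 cm^3/s = 20.0830 s


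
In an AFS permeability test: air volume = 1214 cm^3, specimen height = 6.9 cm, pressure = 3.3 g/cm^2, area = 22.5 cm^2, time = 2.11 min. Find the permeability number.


Formula: Permeability Number P = (V * H) / (p * A * t)
Numerator: V * H = 1214 * 6.9 = 8376.6
Denominator: p * A * t = 3.3 * 22.5 * 2.11 = 156.6675
P = 8376.6 / 156.6675 = 53.4674

53.4674


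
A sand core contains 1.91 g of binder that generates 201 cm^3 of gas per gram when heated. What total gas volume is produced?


Formula: V_gas = W_binder * gas_evolution_rate
V = 1.91 g * 201 cm^3/g = 383.9100 cm^3

383.9100 cm^3


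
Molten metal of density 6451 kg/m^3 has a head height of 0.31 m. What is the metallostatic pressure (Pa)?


Formula: P = rho * g * h
rho * g = 6451 * 9.81 = 63284.31 N/m^3
P = 63284.31 * 0.31 = 19618.1361 Pa


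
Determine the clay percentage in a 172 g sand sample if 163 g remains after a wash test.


Formula: Clay% = (W_total - W_washed) / W_total * 100
Clay mass = 172 - 163 = 9 g
Clay% = 9 / 172 * 100 = 5.2326%

5.2326%


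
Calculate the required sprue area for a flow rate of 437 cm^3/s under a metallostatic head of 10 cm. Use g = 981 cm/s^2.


Formula: v = sqrt(2*g*h), A = Q/v
Velocity: v = sqrt(2 * 981 * 10) = sqrt(19620) = 140.0714 cm/s
Sprue area: A = Q / v = 437 / 140.0714 = 3.1198 cm^2

3.1198 cm^2


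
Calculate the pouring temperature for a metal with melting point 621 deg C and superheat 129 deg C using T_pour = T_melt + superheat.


Formula: T_pour = T_melt + Superheat
T_pour = 621 + 129 = 750 deg C

Final answer: 750 deg C


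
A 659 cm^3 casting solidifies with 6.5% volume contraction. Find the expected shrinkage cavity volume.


Formula: V_shrink = V_casting * shrinkage_pct / 100
V_shrink = 659 cm^3 * 6.5 / 100 = 42.8350 cm^3

Answer: 42.8350 cm^3


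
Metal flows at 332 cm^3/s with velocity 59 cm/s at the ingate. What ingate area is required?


Formula: A_ingate = Q / v  (continuity equation)
A = 332 cm^3/s / 59 cm/s = 5.6271 cm^2

Answer: 5.6271 cm^2


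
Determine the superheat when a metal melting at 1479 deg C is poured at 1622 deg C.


Formula: Superheat = T_pour - T_melt
Superheat = 1622 - 1479 = 143 deg C

143 deg C


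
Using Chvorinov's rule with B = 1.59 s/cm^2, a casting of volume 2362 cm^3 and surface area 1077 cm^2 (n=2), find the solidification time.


Formula: t_s = B * (V/A)^n  (Chvorinov's rule, n=2)
Modulus M = V/A = 2362/1077 = 2.193129 cm
M^2 = 2.193129^2 = 4.809815 cm^2
t_s = 1.59 * 4.809815 = 7.6476 s

Answer: 7.6476 s


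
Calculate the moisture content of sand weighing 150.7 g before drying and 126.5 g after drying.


Formula: MC = (W_wet - W_dry) / W_wet * 100
Water mass = 150.7 - 126.5 = 24.2 g
MC = 24.2 / 150.7 * 100 = 16.0584%

Answer: 16.0584%


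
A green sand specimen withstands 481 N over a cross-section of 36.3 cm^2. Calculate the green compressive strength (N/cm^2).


Formula: Compressive Strength = Force / Area
Strength = 481 N / 36.3 cm^2 = 13.2507 N/cm^2


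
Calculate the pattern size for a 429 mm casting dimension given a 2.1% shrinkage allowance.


Formula: L_pattern = L_casting * (1 + shrinkage_rate/100)
Shrinkage factor = 1 + 2.1/100 = 1.021
L_pattern = 429 mm * 1.021 = 438.0090 mm


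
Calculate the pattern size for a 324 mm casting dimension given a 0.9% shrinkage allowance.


Formula: L_pattern = L_casting * (1 + shrinkage_rate/100)
Shrinkage factor = 1 + 0.9/100 = 1.009
L_pattern = 324 mm * 1.009 = 326.9160 mm

Final answer: 326.9160 mm


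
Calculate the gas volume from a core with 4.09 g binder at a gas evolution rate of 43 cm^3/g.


Formula: V_gas = W_binder * gas_evolution_rate
V = 4.09 g * 43 cm^3/g = 175.8700 cm^3

Answer: 175.8700 cm^3


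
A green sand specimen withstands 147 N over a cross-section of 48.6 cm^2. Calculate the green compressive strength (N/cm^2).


Formula: Compressive Strength = Force / Area
Strength = 147 N / 48.6 cm^2 = 3.0247 N/cm^2

Final answer: 3.0247 N/cm^2


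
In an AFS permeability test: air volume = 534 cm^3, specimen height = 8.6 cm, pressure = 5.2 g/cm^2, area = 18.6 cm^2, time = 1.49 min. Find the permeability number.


Formula: Permeability Number P = (V * H) / (p * A * t)
Numerator: V * H = 534 * 8.6 = 4592.4
Denominator: p * A * t = 5.2 * 18.6 * 1.49 = 144.1128
P = 4592.4 / 144.1128 = 31.8667


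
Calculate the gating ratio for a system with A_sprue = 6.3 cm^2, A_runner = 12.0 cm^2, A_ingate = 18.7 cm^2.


Sprue:Runner:Ingate = 1 : 12.0/6.3 : 18.7/6.3 = 1:1.90:2.97

Answer: 1:1.90:2.97


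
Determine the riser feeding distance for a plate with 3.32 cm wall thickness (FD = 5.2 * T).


Formula: FD = 5.2 * T  (riser feeding-distance rule)
FD = 5.2 * 3.32 cm = 17.2640 cm

17.2640 cm


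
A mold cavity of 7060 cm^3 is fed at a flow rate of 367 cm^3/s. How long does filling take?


Formula: t_fill = V_mold / Q_flow
t = 7060 cm^3 / 367 cm^3/s = 19.2371 s

Answer: 19.2371 s


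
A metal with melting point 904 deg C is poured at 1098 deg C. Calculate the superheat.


Formula: Superheat = T_pour - T_melt
Superheat = 1098 - 904 = 194 deg C

Answer: 194 deg C


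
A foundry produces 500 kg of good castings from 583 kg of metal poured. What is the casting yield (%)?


Formula: Casting Yield = (W_good / W_total) * 100
Yield = (500 kg / 583 kg) * 100 = 85.7633%

Final answer: 85.7633%


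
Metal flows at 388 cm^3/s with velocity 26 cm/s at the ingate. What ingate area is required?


Formula: A_ingate = Q / v  (continuity equation)
A = 388 cm^3/s / 26 cm/s = 14.9231 cm^2

Answer: 14.9231 cm^2


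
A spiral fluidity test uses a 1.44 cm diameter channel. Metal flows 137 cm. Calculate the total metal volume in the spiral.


Formula: V = pi * (d/2)^2 * L  (cylinder volume)
Radius = 1.44/2 = 0.72 cm
V = pi * 0.72^2 * 137 = 223.1184 cm^3

Answer: 223.1184 cm^3


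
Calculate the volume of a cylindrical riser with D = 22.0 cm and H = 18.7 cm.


Formula: V = pi * (D/2)^2 * H  (cylinder volume)
Radius = D/2 = 22.0/2 = 11.0 cm
V = pi * 11.0^2 * 18.7 = 7108.4817 cm^3

7108.4817 cm^3


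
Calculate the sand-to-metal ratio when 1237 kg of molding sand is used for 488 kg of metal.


Formula: Sand-to-Metal Ratio = W_sand / W_metal
Ratio = 1237 kg / 488 kg = 2.5348

Final answer: 2.5348


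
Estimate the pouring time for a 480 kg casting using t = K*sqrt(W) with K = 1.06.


Formula: t = K * sqrt(W)
sqrt(W) = sqrt(480) = 21.90890
t = 1.06 * 21.90890 = 23.2234 s

Final answer: 23.2234 s


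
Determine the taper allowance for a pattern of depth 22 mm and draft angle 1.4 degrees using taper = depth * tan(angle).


Formula: taper = depth * tan(draft_angle)
tan(1.4 deg) = 0.0244395
taper = 22 mm * 0.0244395 = 0.5377 mm

0.5377 mm


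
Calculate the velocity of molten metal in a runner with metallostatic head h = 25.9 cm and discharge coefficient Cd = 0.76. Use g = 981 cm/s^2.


Formula: v = Cd * sqrt(2 * g * h)  (Torricelli with discharge coefficient)
2*g*h = 2 * 981 * 25.9 = 50815.8 cm^2/s^2
sqrt(50815.8) = 225.42360 cm/s
v = 0.76 * 225.42360 = 171.3219 cm/s

171.3219 cm/s


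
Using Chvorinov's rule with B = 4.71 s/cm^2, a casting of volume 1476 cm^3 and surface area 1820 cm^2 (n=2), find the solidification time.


Formula: t_s = B * (V/A)^n  (Chvorinov's rule, n=2)
Modulus M = V/A = 1476/1820 = 0.810989 cm
M^2 = 0.810989^2 = 0.657703 cm^2
t_s = 4.71 * 0.657703 = 3.0978 s

3.0978 s


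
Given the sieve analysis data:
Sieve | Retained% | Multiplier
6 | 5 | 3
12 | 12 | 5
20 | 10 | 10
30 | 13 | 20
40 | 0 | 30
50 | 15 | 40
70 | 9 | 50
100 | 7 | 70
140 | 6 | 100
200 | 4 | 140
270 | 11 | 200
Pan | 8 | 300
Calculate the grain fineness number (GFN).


Formula: GFN = sum(pct * multiplier) / sum(pct)
sum(pct * multiplier) = 7735
sum(pct) = 100
GFN = 7735 / 100 = 77.35


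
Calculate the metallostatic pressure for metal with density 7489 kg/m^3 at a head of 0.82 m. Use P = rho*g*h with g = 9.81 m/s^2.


Formula: P = rho * g * h
rho * g = 7489 * 9.81 = 73467.09 N/m^3
P = 73467.09 * 0.82 = 60243.0138 Pa

Final answer: 60243.0138 Pa


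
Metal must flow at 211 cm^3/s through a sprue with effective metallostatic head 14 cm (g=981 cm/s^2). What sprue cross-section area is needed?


Formula: v = sqrt(2*g*h), A = Q/v
Velocity: v = sqrt(2 * 981 * 14) = sqrt(27468) = 165.7347 cm/s
Sprue area: A = Q / v = 211 / 165.7347 = 1.2731 cm^2

Final answer: 1.2731 cm^2


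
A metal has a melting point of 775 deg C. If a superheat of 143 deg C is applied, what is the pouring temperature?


Formula: T_pour = T_melt + Superheat
T_pour = 775 + 143 = 918 deg C

918 deg C


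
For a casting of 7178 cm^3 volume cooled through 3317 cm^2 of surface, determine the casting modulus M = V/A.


Formula: Casting Modulus M = V / A
M = 7178 cm^3 / 3317 cm^2 = 2.1640 cm

2.1640 cm


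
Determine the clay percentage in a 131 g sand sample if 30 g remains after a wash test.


Formula: Clay% = (W_total - W_washed) / W_total * 100
Clay mass = 131 - 30 = 101 g
Clay% = 101 / 131 * 100 = 77.0992%

77.0992%


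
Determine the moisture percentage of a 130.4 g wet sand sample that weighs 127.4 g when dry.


Formula: MC = (W_wet - W_dry) / W_wet * 100
Water mass = 130.4 - 127.4 = 3.0 g
MC = 3.0 / 130.4 * 100 = 2.3006%

Final answer: 2.3006%


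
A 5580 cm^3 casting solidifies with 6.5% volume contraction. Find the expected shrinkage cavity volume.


Formula: V_shrink = V_casting * shrinkage_pct / 100
V_shrink = 5580 cm^3 * 6.5 / 100 = 362.7000 cm^3


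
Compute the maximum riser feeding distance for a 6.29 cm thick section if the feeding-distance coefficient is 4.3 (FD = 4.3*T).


Formula: FD = 4.3 * T  (riser feeding-distance rule)
FD = 4.3 * 6.29 cm = 27.0470 cm

Final answer: 27.0470 cm


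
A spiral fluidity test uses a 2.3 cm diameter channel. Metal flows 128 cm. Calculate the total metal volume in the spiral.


Formula: V = pi * (d/2)^2 * L  (cylinder volume)
Radius = 2.3/2 = 1.15 cm
V = pi * 1.15^2 * 128 = 531.8088 cm^3

531.8088 cm^3


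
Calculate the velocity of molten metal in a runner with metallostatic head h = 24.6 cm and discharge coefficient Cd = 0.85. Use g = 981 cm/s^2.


Formula: v = Cd * sqrt(2 * g * h)  (Torricelli with discharge coefficient)
2*g*h = 2 * 981 * 24.6 = 48265.2 cm^2/s^2
sqrt(48265.2) = 219.69342 cm/s
v = 0.85 * 219.69342 = 186.7394 cm/s

Answer: 186.7394 cm/s


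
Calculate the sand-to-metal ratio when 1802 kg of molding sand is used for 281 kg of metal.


Formula: Sand-to-Metal Ratio = W_sand / W_metal
Ratio = 1802 kg / 281 kg = 6.4128


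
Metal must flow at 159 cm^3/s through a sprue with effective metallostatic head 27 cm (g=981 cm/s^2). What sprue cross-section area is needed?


Formula: v = sqrt(2*g*h), A = Q/v
Velocity: v = sqrt(2 * 981 * 27) = sqrt(52974) = 230.1608 cm/s
Sprue area: A = Q / v = 159 / 230.1608 = 0.6908 cm^2

Answer: 0.6908 cm^2


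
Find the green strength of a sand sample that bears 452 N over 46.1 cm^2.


Formula: Compressive Strength = Force / Area
Strength = 452 N / 46.1 cm^2 = 9.8048 N/cm^2

Answer: 9.8048 N/cm^2
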